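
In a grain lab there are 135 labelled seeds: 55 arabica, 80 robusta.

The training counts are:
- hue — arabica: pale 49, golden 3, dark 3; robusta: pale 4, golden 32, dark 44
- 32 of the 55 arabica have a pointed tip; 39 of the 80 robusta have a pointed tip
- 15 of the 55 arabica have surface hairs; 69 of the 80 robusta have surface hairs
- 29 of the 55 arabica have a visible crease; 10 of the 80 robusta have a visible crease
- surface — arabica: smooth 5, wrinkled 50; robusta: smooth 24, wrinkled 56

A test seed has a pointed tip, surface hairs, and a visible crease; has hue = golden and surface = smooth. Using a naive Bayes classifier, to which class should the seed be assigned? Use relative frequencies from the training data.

robusta

arabica: (55/135) × (3/55) × (32/55) × (15/55) × (29/55) × (5/55) ≈ 0.000169023
robusta: (80/135) × (32/80) × (39/80) × (69/80) × (10/80) × (24/80) = 0.0037375
Highest score → robusta.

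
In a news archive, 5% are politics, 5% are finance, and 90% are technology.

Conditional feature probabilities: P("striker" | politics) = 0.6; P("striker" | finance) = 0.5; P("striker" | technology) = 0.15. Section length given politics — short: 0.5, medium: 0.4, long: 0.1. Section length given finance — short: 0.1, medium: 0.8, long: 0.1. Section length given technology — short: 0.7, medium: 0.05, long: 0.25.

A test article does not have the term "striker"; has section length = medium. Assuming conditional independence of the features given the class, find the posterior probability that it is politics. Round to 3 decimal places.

politics: 0.05 × (1−0.6) × 0.4 = 0.008
finance: 0.05 × (1−0.5) × 0.8 = 0.02
technology: 0.9 × (1−0.15) × 0.05 = 0.03825
P(politics | x) = 0.008 / 0.06625 ≈ 0.121

0.121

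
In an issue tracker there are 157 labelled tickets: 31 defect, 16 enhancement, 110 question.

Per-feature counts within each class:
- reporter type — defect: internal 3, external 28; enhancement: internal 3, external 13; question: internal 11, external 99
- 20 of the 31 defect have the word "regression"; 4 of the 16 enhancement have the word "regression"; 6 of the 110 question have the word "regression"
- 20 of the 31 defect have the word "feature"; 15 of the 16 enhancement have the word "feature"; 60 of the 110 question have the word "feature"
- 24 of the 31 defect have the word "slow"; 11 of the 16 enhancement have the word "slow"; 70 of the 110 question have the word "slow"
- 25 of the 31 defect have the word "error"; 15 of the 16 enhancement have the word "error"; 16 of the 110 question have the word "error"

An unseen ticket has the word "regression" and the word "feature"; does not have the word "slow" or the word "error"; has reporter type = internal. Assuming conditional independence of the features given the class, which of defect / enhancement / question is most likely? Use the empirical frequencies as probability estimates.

defect: (31/157) × (3/31) × (20/31) × (20/31) × (7/31) × (6/31) ≈ 0.000347603
enhancement: (16/157) × (3/16) × (4/16) × (15/16) × (5/16) × (1/16) ≈ 0.0000874708
question: (110/157) × (11/110) × (6/110) × (60/110) × (40/110) × (94/110) ≈ 0.000647758
Highest score → question.

question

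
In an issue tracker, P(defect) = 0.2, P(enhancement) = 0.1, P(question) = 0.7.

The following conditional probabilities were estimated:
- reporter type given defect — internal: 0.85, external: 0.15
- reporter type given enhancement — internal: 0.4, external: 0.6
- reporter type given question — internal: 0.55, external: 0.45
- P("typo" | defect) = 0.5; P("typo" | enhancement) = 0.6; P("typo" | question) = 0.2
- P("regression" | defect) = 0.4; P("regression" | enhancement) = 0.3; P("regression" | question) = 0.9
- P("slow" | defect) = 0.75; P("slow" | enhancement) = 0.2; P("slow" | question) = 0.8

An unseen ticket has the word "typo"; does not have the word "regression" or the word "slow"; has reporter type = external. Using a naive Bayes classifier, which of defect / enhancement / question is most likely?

enhancement

defect: 0.2 × 0.15 × 0.5 × (1−0.4) × (1−0.75) = 0.00225
enhancement: 0.1 × 0.6 × 0.6 × (1−0.3) × (1−0.2) = 0.02016
question: 0.7 × 0.45 × 0.2 × (1−0.9) × (1−0.8) = 0.00126
Highest score → enhancement.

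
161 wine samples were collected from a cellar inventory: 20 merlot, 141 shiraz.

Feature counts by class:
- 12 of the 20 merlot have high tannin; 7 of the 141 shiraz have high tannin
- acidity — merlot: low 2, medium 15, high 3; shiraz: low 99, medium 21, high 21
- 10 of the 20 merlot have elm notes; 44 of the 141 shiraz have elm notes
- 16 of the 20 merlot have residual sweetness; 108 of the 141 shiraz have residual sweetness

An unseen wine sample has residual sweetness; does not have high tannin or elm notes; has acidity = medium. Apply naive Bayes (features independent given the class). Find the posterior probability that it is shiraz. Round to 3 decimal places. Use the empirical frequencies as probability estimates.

merlot: (20/161) × (8/20) × (15/20) × (10/20) × (16/20) ≈ 0.0149068
shiraz: (141/161) × (134/141) × (21/141) × (97/141) × (108/141) ≈ 0.0653185
P(shiraz | x) = 0.0653185 / 0.0802253 ≈ 0.814

0.814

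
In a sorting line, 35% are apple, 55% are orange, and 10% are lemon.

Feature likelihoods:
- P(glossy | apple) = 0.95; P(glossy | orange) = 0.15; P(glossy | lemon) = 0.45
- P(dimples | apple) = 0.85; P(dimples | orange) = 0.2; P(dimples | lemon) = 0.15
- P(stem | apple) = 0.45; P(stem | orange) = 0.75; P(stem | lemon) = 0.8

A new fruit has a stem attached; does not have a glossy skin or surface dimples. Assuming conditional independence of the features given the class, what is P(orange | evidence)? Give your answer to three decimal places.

0.879

apple: 0.35 × (1−0.95) × (1−0.85) × 0.45 = 0.00118125
orange: 0.55 × (1−0.15) × (1−0.2) × 0.75 = 0.2805
lemon: 0.1 × (1−0.45) × (1−0.15) × 0.8 = 0.0374
P(orange | x) = 0.2805 / 0.31908125 ≈ 0.879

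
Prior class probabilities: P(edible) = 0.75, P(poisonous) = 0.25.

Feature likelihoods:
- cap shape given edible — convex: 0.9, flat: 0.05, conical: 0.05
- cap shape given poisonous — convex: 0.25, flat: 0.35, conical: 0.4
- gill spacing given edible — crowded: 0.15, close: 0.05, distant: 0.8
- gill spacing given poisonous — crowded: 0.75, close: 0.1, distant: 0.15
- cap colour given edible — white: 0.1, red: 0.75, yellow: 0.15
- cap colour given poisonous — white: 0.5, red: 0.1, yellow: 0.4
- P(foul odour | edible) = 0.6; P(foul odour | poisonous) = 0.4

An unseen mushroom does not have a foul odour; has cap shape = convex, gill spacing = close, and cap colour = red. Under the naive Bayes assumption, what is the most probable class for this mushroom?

edible

edible: 0.75 × 0.9 × 0.05 × 0.75 × (1−0.6) = 0.010125
poisonous: 0.25 × 0.25 × 0.1 × 0.1 × (1−0.4) = 0.000375
Highest score → edible.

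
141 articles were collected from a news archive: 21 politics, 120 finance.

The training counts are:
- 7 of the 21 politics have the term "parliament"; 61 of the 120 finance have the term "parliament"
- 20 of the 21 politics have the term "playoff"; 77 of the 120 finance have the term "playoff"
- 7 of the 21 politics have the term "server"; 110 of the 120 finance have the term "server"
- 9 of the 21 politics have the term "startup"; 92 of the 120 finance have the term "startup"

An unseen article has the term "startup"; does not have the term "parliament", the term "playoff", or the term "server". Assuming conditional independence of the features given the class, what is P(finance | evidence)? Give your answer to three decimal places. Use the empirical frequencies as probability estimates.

0.876

politics: (21/141) × (14/21) × (1/21) × (14/21) × (9/21) ≈ 0.00135089
finance: (120/141) × (59/120) × (43/120) × (10/120) × (92/120) ≈ 0.00957956
P(finance | x) = 0.00957956 / 0.01093045 ≈ 0.876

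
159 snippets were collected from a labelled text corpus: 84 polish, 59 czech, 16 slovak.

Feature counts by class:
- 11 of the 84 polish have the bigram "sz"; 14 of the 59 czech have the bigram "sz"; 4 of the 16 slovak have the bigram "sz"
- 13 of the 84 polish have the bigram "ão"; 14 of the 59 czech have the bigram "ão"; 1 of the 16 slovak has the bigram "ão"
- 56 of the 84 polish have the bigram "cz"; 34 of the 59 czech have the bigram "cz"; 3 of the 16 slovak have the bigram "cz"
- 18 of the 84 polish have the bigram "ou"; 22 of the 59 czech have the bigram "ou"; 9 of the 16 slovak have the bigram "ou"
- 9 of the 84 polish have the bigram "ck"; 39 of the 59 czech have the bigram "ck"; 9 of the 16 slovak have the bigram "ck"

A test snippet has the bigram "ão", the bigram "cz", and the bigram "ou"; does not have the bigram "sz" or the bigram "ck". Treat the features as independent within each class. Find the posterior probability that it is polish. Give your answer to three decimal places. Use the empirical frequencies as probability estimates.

0.639

polish: (84/159) × (73/84) × (13/84) × (56/84) × (18/84) × (75/84) ≈ 0.00906304
czech: (59/159) × (45/59) × (14/59) × (34/59) × (22/59) × (20/59) ≈ 0.00489178
slovak: (16/159) × (12/16) × (1/16) × (3/16) × (9/16) × (7/16) ≈ 0.000217654
P(polish | x) = 0.00906304 / 0.014172474 ≈ 0.639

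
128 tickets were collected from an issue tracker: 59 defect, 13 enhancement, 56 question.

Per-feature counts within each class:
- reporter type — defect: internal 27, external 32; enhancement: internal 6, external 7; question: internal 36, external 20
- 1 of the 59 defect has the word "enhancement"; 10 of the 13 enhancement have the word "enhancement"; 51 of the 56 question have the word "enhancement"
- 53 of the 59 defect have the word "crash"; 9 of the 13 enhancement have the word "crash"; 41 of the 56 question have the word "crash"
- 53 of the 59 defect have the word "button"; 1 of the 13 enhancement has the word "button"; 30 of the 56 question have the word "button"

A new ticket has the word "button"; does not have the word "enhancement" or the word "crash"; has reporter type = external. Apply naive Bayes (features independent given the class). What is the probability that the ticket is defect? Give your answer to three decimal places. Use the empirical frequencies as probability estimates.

defect: (59/128) × (32/59) × (58/59) × (6/59) × (53/59) ≈ 0.0224512
enhancement: (13/128) × (7/13) × (3/13) × (4/13) × (1/13) ≈ 0.000298703
question: (56/128) × (20/56) × (5/56) × (15/56) × (30/56) ≈ 0.00200188
P(defect | x) = 0.0224512 / 0.024751783 ≈ 0.907

0.907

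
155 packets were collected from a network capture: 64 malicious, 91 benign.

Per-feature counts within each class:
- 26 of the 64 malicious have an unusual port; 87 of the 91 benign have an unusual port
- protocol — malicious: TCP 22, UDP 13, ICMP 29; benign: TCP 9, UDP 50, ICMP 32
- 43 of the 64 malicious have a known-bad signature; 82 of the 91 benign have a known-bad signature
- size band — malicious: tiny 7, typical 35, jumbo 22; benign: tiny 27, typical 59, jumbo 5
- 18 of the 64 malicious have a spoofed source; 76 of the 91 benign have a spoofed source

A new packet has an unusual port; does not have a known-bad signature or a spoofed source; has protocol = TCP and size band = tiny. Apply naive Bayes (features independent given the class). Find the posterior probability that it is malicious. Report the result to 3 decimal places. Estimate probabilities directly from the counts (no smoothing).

0.847

malicious: (64/155) × (26/64) × (22/64) × (21/64) × (7/64) × (46/64) ≈ 0.00148737
benign: (91/155) × (87/91) × (9/91) × (9/91) × (27/91) × (15/91) ≈ 0.000268511
P(malicious | x) = 0.00148737 / 0.001755881 ≈ 0.847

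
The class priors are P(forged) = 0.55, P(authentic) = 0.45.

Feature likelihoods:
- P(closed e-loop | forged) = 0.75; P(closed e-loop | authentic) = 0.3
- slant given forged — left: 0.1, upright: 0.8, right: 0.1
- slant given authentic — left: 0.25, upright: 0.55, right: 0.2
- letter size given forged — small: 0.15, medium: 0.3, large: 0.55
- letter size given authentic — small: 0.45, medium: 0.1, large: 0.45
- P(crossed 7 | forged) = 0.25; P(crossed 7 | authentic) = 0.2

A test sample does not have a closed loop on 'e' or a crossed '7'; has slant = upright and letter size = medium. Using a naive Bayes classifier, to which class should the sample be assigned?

forged

forged: 0.55 × (1−0.75) × 0.8 × 0.3 × (1−0.25) = 0.02475
authentic: 0.45 × (1−0.3) × 0.55 × 0.1 × (1−0.2) = 0.01386
Highest score → forged.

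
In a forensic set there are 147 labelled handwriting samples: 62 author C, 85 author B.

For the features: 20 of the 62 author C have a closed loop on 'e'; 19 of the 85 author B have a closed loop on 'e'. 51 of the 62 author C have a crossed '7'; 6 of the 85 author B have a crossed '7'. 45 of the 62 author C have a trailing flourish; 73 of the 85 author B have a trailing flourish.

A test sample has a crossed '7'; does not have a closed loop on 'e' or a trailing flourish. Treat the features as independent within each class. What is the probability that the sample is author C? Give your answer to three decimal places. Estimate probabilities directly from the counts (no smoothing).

0.935

author C: (62/147) × (42/62) × (51/62) × (17/62) ≈ 0.0644418
author B: (85/147) × (66/85) × (6/85) × (12/85) ≈ 0.00447426
P(author C | x) = 0.0644418 / 0.06891606 ≈ 0.935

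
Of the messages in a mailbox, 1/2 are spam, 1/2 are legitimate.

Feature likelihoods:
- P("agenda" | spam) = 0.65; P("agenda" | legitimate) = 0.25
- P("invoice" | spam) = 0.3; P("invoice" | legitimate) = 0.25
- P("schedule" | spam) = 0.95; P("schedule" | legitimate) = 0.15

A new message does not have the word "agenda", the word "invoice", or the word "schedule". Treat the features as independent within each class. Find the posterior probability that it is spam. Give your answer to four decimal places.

spam: 0.5 × (1−0.65) × (1−0.3) × (1−0.95) = 0.006125
legitimate: 0.5 × (1−0.25) × (1−0.25) × (1−0.15) = 0.2390625
P(spam | x) = 0.006125 / 0.2451875 ≈ 0.0250

0.0250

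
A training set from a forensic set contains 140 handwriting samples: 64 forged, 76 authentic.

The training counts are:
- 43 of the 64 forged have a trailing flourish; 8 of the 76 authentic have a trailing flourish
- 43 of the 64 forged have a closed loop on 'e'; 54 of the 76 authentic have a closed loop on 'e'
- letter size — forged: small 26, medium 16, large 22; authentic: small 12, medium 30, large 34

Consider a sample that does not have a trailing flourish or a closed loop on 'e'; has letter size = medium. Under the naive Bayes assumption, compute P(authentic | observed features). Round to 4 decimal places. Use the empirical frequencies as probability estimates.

0.8185

forged: (64/140) × (21/64) × (21/64) × (16/64) = 0.0123046875
authentic: (76/140) × (68/76) × (22/76) × (30/76) ≈ 0.0555006
P(authentic | x) = 0.0555006 / 0.0678052875 ≈ 0.8185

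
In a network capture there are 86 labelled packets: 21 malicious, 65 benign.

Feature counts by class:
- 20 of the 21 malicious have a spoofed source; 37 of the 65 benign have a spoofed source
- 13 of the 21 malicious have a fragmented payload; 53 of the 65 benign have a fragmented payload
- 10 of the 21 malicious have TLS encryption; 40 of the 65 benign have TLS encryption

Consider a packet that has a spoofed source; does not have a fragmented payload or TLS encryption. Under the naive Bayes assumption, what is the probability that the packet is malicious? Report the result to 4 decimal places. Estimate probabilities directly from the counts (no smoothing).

0.6030

malicious: (21/86) × (20/21) × (8/21) × (11/21) ≈ 0.0464062
benign: (65/86) × (37/65) × (12/65) × (25/65) ≈ 0.0305491
P(malicious | x) = 0.0464062 / 0.0769553 ≈ 0.6030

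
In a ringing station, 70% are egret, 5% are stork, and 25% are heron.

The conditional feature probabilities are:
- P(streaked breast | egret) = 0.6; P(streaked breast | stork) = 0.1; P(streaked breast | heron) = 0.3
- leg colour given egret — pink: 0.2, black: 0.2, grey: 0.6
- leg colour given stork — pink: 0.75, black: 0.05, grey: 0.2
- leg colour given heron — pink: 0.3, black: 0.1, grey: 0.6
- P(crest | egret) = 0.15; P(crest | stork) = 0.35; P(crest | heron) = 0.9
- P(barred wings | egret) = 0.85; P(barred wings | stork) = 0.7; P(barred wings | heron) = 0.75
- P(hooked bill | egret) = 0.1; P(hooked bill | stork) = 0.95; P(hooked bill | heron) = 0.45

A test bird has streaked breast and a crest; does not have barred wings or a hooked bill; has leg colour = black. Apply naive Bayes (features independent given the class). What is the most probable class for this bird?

egret: 0.7 × 0.6 × 0.2 × 0.15 × (1−0.85) × (1−0.1) = 0.001701
stork: 0.05 × 0.1 × 0.05 × 0.35 × (1−0.7) × (1−0.95) = 0.0000013125
heron: 0.25 × 0.3 × 0.1 × 0.9 × (1−0.75) × (1−0.45) = 0.000928125
Highest score → egret.

egret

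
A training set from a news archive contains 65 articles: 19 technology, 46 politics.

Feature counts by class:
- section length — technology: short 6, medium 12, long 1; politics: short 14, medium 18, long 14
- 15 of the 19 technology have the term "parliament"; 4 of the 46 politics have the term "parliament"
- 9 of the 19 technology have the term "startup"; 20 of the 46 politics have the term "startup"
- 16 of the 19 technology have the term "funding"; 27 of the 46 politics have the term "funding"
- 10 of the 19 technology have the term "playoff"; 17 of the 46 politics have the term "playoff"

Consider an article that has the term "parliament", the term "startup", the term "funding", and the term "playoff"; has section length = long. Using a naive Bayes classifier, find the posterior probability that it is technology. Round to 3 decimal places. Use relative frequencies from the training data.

technology: (19/65) × (1/19) × (15/19) × (9/19) × (16/19) × (10/19) ≈ 0.00254992
politics: (46/65) × (14/46) × (4/46) × (20/46) × (27/46) × (17/46) ≈ 0.00176639
P(technology | x) = 0.00254992 / 0.00431631 ≈ 0.591

0.591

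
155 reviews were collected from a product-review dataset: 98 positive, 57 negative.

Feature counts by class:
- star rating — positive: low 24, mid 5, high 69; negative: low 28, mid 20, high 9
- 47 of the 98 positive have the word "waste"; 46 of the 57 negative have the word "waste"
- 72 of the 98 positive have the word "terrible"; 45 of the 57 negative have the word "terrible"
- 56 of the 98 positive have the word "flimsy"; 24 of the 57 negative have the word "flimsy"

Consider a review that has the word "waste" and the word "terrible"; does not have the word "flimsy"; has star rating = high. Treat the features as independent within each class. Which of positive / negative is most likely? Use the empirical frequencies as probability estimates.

positive: (98/155) × (69/98) × (47/98) × (72/98) × (42/98) ≈ 0.0672231
negative: (57/155) × (9/57) × (46/57) × (45/57) × (33/57) ≈ 0.0214176
Highest score → positive.

positive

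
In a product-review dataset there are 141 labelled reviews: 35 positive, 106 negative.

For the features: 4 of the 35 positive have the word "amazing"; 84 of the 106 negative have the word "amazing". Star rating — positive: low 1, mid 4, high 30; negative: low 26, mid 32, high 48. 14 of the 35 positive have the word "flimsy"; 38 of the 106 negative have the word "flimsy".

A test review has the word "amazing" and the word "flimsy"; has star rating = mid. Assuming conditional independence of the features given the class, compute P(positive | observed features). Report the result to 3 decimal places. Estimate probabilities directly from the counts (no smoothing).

positive: (35/141) × (4/35) × (4/35) × (14/35) ≈ 0.00129686
negative: (106/141) × (84/106) × (32/106) × (38/106) ≈ 0.0644736
P(positive | x) = 0.00129686 / 0.06577046 ≈ 0.020

0.020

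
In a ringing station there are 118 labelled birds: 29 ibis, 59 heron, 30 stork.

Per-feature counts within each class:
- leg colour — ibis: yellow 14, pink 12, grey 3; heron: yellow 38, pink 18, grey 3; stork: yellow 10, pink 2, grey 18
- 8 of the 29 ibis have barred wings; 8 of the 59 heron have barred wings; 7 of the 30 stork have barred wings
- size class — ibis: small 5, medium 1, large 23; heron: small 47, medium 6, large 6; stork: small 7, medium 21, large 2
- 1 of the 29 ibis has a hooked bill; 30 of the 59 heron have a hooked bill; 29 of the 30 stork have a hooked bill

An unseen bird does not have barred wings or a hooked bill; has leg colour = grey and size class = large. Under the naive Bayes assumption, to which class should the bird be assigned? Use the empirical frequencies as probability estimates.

ibis: (29/118) × (3/29) × (21/29) × (23/29) × (28/29) ≈ 0.0140978
heron: (59/118) × (3/59) × (51/59) × (6/59) × (29/59) ≈ 0.00109851
stork: (30/118) × (18/30) × (23/30) × (2/30) × (1/30) ≈ 0.000259887
Highest score → ibis.

ibis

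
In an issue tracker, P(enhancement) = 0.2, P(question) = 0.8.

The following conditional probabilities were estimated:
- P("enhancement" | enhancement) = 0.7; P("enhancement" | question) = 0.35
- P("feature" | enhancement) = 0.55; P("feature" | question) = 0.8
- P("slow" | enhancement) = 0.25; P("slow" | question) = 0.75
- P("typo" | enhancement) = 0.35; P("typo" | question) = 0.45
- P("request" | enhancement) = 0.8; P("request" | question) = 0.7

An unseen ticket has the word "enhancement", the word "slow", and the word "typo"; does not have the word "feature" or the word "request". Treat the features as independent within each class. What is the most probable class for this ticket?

question

enhancement: 0.2 × 0.7 × (1−0.55) × 0.25 × 0.35 × (1−0.8) = 0.0011025
question: 0.8 × 0.35 × (1−0.8) × 0.75 × 0.45 × (1−0.7) = 0.00567
Highest score → question.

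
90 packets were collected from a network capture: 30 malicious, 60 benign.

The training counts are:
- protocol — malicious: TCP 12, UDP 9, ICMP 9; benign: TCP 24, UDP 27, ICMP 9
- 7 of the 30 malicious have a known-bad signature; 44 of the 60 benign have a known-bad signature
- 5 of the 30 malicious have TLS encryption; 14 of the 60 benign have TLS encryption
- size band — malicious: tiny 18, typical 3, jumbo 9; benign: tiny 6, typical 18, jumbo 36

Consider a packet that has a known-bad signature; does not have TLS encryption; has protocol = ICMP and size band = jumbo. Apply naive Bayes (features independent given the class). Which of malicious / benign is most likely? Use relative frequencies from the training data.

benign

malicious: (30/90) × (9/30) × (7/30) × (25/30) × (9/30) ≈ 0.00583333
benign: (60/90) × (9/60) × (44/60) × (46/60) × (36/60) ≈ 0.0337333
Highest score → benign.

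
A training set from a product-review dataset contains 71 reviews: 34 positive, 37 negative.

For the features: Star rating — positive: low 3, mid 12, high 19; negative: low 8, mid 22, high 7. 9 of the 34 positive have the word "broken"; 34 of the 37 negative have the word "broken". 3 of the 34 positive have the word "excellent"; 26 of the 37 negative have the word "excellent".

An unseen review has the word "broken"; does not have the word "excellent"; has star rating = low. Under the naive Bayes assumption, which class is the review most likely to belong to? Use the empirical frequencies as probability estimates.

positive: (34/71) × (3/34) × (9/34) × (31/34) ≈ 0.0101979
negative: (37/71) × (8/37) × (34/37) × (11/37) ≈ 0.0307822
Highest score → negative.

negative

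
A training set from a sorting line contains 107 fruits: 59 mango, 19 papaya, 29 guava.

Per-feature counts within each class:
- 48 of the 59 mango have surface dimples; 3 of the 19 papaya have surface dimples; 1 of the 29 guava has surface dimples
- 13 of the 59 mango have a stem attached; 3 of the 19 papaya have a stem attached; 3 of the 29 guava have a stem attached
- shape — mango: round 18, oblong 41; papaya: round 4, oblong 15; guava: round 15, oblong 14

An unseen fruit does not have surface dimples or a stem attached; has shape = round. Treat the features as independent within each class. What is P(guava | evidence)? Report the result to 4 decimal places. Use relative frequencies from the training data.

0.7042

mango: (59/107) × (11/59) × (46/59) × (18/59) ≈ 0.0244532
papaya: (19/107) × (16/19) × (16/19) × (4/19) ≈ 0.02651
guava: (29/107) × (28/29) × (26/29) × (15/29) ≈ 0.121351
P(guava | x) = 0.121351 / 0.1723142 ≈ 0.7042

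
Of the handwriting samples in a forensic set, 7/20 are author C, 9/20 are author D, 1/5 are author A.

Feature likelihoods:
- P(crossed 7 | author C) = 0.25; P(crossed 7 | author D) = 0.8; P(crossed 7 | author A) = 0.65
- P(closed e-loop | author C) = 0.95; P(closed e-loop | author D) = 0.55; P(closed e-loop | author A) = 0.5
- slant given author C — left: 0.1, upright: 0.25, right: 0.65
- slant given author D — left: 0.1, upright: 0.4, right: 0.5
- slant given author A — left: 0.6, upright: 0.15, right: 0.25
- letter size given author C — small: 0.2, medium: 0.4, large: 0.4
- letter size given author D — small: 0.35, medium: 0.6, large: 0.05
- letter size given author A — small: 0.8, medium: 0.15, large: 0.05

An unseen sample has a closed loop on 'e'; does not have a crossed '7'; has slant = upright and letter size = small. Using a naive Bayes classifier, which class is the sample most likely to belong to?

author C

author C: 0.35 × (1−0.25) × 0.95 × 0.25 × 0.2 = 0.01246875
author D: 0.45 × (1−0.8) × 0.55 × 0.4 × 0.35 = 0.00693
author A: 0.2 × (1−0.65) × 0.5 × 0.15 × 0.8 = 0.0042
Highest score → author C.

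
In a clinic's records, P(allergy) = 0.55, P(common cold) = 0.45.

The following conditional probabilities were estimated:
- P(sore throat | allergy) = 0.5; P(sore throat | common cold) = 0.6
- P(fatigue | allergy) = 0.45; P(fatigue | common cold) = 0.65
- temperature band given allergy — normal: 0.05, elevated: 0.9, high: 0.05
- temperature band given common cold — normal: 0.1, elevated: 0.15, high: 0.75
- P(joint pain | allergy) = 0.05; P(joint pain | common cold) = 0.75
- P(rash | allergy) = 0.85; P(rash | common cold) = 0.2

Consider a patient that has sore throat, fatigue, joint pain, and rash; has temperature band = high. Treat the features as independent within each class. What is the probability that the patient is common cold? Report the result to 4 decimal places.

allergy: 0.55 × 0.5 × 0.45 × 0.05 × 0.05 × 0.85 = 0.00026296875
common cold: 0.45 × 0.6 × 0.65 × 0.75 × 0.75 × 0.2 = 0.01974375
P(common cold | x) = 0.01974375 / 0.02000671875 ≈ 0.9869

0.9869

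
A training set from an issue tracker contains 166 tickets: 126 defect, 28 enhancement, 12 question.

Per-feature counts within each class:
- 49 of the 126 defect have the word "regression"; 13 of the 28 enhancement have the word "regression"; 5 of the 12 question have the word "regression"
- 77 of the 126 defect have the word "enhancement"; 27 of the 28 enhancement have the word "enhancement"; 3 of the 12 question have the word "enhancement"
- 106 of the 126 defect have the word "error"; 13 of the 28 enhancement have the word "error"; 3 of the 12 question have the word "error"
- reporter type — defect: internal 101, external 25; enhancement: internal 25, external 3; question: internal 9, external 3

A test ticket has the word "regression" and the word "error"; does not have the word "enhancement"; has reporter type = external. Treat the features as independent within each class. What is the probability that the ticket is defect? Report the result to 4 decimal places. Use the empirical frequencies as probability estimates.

0.9251

defect: (126/166) × (49/126) × (49/126) × (106/126) × (25/126) ≈ 0.019161
enhancement: (28/166) × (13/28) × (1/28) × (13/28) × (3/28) ≈ 0.000139132
question: (12/166) × (5/12) × (9/12) × (3/12) × (3/12) ≈ 0.0014119
P(defect | x) = 0.019161 / 0.020712032 ≈ 0.9251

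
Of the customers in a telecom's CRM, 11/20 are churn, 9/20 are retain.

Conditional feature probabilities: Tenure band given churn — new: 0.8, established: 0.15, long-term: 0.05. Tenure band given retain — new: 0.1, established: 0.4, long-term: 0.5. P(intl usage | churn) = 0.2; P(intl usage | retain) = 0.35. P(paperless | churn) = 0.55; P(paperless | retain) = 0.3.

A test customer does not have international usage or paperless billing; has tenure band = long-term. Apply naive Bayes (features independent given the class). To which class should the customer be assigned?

retain

churn: 0.55 × 0.05 × (1−0.2) × (1−0.55) = 0.0099
retain: 0.45 × 0.5 × (1−0.35) × (1−0.3) = 0.102375
Highest score → retain.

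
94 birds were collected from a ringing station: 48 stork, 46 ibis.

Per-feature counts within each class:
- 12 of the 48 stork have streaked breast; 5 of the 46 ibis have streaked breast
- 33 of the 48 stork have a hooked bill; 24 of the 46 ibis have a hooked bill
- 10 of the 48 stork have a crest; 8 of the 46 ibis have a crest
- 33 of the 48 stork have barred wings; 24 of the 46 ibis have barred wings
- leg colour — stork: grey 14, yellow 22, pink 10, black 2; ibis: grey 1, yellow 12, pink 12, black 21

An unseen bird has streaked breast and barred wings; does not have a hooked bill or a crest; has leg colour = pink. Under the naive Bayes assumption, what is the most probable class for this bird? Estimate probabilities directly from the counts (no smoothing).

stork

stork: (48/94) × (12/48) × (15/48) × (38/48) × (33/48) × (10/48) ≈ 0.00452353
ibis: (46/94) × (5/46) × (22/46) × (38/46) × (24/46) × (12/46) ≈ 0.00286029
Highest score → stork.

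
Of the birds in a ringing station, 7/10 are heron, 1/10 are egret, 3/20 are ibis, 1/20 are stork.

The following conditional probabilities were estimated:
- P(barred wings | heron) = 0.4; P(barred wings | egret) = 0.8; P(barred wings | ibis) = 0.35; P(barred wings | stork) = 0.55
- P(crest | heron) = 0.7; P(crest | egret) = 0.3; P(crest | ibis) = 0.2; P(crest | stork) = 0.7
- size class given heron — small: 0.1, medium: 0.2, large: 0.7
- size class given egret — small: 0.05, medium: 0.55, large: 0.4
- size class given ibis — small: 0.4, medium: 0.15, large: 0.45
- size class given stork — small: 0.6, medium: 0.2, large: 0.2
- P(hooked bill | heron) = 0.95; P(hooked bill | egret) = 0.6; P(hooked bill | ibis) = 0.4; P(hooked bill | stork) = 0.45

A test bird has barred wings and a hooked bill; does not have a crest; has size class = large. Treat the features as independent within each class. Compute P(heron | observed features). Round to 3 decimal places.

0.720

heron: 0.7 × 0.4 × (1−0.7) × 0.7 × 0.95 = 0.05586
egret: 0.1 × 0.8 × (1−0.3) × 0.4 × 0.6 = 0.01344
ibis: 0.15 × 0.35 × (1−0.2) × 0.45 × 0.4 = 0.00756
stork: 0.05 × 0.55 × (1−0.7) × 0.2 × 0.45 = 0.0007425
P(heron | x) = 0.05586 / 0.0776025 ≈ 0.720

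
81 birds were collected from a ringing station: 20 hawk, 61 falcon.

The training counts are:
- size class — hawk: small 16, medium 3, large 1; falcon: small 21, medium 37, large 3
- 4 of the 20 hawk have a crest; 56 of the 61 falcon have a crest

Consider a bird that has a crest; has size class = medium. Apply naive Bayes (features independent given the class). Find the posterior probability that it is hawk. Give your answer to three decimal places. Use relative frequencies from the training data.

hawk: (20/81) × (3/20) × (4/20) ≈ 0.00740741
falcon: (61/81) × (37/61) × (56/61) ≈ 0.419348
P(hawk | x) = 0.00740741 / 0.42675541 ≈ 0.017

0.017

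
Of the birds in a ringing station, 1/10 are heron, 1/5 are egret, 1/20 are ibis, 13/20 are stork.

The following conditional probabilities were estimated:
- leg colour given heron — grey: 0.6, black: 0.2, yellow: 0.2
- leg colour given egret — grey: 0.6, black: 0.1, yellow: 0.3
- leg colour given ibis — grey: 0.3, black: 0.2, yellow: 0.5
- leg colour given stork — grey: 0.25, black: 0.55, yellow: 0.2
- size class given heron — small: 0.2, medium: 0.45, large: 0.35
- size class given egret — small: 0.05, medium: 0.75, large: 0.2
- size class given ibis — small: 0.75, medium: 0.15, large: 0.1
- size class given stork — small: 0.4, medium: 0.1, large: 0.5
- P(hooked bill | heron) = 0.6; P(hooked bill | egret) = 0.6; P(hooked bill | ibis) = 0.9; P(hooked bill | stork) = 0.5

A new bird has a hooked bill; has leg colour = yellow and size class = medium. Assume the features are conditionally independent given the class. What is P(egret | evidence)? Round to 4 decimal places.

heron: 0.1 × 0.2 × 0.45 × 0.6 = 0.0054
egret: 0.2 × 0.3 × 0.75 × 0.6 = 0.027
ibis: 0.05 × 0.5 × 0.15 × 0.9 = 0.003375
stork: 0.65 × 0.2 × 0.1 × 0.5 = 0.0065
P(egret | x) = 0.027 / 0.042275 ≈ 0.6387

0.6387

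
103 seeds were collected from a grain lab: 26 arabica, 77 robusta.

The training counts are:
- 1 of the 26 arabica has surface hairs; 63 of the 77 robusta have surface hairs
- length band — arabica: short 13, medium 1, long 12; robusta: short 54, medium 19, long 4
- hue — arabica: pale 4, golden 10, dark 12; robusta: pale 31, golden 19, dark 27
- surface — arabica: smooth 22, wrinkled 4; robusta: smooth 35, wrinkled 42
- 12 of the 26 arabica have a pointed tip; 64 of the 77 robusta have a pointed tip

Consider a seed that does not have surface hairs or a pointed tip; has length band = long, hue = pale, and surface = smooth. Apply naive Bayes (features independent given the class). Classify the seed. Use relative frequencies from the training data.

arabica: (26/103) × (25/26) × (12/26) × (4/26) × (22/26) × (14/26) ≈ 0.00785238
robusta: (77/103) × (14/77) × (4/77) × (31/77) × (35/77) × (13/77) ≈ 0.000218153
Highest score → arabica.

arabica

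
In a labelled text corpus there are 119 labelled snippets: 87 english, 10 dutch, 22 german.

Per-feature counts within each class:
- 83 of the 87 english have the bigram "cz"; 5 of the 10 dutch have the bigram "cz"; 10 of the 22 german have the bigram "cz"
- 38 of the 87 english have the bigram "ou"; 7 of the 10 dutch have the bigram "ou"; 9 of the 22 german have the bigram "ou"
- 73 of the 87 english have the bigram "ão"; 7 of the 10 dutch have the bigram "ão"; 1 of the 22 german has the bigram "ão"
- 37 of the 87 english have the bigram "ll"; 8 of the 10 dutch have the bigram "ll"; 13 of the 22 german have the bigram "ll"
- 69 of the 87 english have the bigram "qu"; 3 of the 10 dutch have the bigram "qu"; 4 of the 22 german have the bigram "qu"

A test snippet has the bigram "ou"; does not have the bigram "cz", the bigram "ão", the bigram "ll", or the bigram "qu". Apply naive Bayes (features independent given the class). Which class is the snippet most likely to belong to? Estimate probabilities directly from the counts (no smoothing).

german

english: (87/119) × (4/87) × (38/87) × (14/87) × (50/87) × (18/87) ≈ 0.000280925
dutch: (10/119) × (5/10) × (7/10) × (3/10) × (2/10) × (7/10) ≈ 0.00123529
german: (22/119) × (12/22) × (9/22) × (21/22) × (9/22) × (18/22) ≈ 0.0131802
Highest score → german.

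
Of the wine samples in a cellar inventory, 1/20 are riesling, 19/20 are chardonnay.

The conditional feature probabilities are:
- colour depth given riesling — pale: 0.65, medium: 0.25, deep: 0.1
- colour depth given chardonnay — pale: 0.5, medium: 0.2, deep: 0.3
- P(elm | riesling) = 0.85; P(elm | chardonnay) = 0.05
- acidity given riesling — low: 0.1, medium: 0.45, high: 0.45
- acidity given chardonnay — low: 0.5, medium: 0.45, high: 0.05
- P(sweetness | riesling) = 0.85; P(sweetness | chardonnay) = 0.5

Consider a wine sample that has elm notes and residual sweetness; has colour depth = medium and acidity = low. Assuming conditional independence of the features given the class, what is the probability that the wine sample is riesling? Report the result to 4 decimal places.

0.2755

riesling: 0.05 × 0.25 × 0.85 × 0.1 × 0.85 = 0.000903125
chardonnay: 0.95 × 0.2 × 0.05 × 0.5 × 0.5 = 0.002375
P(riesling | x) = 0.000903125 / 0.003278125 ≈ 0.2755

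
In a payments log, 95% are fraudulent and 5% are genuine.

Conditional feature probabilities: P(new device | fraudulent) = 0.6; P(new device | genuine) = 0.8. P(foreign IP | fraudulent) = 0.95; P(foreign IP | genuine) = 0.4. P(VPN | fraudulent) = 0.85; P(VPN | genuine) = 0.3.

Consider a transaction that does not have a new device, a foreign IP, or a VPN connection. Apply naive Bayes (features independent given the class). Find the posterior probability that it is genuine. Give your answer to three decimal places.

fraudulent: 0.95 × (1−0.6) × (1−0.95) × (1−0.85) = 0.00285
genuine: 0.05 × (1−0.8) × (1−0.4) × (1−0.3) = 0.0042
P(genuine | x) = 0.0042 / 0.00705 ≈ 0.596

0.596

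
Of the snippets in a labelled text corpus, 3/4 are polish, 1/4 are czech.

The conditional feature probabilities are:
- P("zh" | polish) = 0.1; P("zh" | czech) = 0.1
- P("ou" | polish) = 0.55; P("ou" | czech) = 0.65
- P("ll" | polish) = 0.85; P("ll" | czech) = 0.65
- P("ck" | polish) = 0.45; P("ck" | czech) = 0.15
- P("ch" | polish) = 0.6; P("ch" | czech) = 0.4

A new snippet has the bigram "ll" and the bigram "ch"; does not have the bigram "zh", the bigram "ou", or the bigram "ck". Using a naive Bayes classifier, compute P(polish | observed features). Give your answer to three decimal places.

0.830

polish: 0.75 × (1−0.1) × (1−0.55) × 0.85 × (1−0.45) × 0.6 = 0.085201875
czech: 0.25 × (1−0.1) × (1−0.65) × 0.65 × (1−0.15) × 0.4 = 0.01740375
P(polish | x) = 0.085201875 / 0.102605625 ≈ 0.830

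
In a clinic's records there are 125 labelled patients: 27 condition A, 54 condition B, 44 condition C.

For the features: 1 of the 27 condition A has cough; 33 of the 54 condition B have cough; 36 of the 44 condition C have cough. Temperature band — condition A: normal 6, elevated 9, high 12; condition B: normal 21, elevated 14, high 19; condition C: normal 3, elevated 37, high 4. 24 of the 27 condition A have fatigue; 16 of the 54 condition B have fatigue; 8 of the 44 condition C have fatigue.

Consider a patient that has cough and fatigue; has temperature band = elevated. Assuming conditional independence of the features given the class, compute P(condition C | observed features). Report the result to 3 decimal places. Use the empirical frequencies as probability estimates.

0.660

condition A: (27/125) × (1/27) × (9/27) × (24/27) ≈ 0.00237037
condition B: (54/125) × (33/54) × (14/54) × (16/54) ≈ 0.0202798
condition C: (44/125) × (36/44) × (37/44) × (8/44) ≈ 0.0440331
P(condition C | x) = 0.0440331 / 0.06668327 ≈ 0.660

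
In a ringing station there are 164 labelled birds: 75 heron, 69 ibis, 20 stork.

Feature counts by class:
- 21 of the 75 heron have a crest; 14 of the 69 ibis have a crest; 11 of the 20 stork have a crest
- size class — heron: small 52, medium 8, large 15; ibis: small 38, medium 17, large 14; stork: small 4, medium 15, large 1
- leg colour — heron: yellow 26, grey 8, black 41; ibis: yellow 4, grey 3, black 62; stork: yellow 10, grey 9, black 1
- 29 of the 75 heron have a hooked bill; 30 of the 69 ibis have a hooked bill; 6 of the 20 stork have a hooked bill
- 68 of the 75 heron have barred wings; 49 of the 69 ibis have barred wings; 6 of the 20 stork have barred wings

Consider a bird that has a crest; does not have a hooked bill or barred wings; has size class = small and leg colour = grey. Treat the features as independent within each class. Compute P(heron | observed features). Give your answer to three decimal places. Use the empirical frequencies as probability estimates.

0.141

heron: (75/164) × (21/75) × (52/75) × (8/75) × (46/75) × (7/75) ≈ 0.0005421
ibis: (69/164) × (14/69) × (38/69) × (3/69) × (39/69) × (20/69) ≈ 0.000334879
stork: (20/164) × (11/20) × (4/20) × (9/20) × (14/20) × (14/20) ≈ 0.00295793
P(heron | x) = 0.0005421 / 0.003834909 ≈ 0.141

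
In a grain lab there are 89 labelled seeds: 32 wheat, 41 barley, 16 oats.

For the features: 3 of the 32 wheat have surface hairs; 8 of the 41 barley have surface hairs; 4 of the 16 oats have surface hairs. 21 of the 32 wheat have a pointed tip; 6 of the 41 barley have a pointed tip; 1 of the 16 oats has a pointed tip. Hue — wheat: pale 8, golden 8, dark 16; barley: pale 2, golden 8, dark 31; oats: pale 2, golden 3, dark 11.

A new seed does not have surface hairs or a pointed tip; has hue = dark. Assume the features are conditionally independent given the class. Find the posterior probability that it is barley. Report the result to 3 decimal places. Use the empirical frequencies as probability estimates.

wheat: (32/89) × (29/32) × (11/32) × (16/32) ≈ 0.0560042
barley: (41/89) × (33/41) × (35/41) × (31/41) ≈ 0.239324
oats: (16/89) × (12/16) × (15/16) × (11/16) ≈ 0.0869031
P(barley | x) = 0.239324 / 0.3822313 ≈ 0.626

0.626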